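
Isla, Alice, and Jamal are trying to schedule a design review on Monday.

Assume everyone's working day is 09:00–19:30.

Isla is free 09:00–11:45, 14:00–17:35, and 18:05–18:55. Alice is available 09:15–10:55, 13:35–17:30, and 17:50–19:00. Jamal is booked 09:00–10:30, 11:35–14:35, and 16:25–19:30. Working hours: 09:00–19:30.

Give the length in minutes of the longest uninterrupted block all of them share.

110 minutes

Jamal free within 09:00–19:30: 10:30–11:35, 14:35–16:25.
Isla ∩ Alice: 09:15–10:55, 14:00–17:30, 18:05–18:55.
Isla ∩ Alice ∩ Jamal: 10:30–10:55, 14:35–16:25.
Common window lengths: 25, 110 min; longest is 110.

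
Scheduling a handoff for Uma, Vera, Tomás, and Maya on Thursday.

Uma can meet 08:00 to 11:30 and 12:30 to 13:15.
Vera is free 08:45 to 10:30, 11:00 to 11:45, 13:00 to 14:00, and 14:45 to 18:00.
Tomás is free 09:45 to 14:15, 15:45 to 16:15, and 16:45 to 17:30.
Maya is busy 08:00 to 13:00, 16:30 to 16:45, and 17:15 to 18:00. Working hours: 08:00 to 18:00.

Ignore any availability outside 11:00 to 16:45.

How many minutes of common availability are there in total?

Maya free within 08:00–18:00: 13:00–16:30, 16:45–17:15.
Uma ∩ Vera: 08:45–10:30, 11:00–11:30, 13:00–13:15.
Uma ∩ Vera ∩ Tomás: 09:45–10:30, 11:00–11:30, 13:00–13:15.
Uma ∩ Vera ∩ Tomás ∩ Maya: 13:00–13:15.
Restricted to 11:00–16:45: 13:00–13:15.
Total common minutes: 15.

15 minutes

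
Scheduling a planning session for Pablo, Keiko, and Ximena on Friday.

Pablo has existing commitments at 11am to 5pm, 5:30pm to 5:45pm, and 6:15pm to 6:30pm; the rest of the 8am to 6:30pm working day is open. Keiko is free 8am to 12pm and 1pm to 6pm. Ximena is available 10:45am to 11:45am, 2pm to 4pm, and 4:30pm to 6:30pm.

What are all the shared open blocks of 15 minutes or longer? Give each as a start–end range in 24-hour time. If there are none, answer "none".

10:45–11:00, 17:00–17:30, 17:45–18:00

Pablo free within 08:00–18:30: 08:00–11:00, 17:00–17:30, 17:45–18:15.
Pablo ∩ Keiko: 08:00–11:00, 17:00–17:30, 17:45–18:00.
Pablo ∩ Keiko ∩ Ximena: 10:45–11:00, 17:00–17:30, 17:45–18:00.
Windows ≥ 15 min: 10:45–11:00, 17:00–17:30, 17:45–18:00.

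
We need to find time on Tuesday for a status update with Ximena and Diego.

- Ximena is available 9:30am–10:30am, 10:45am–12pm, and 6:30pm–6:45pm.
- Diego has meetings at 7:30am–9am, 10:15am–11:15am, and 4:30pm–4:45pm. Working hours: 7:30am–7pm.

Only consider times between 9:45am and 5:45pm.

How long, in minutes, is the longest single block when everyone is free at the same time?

45 minutes

Diego free within 07:30–19:00: 09:00–10:15, 11:15–16:30, 16:45–19:00.
Ximena ∩ Diego: 09:30–10:15, 11:15–12:00, 18:30–18:45.
Restricted to 09:45–17:45: 09:45–10:15, 11:15–12:00.
Common window lengths: 30, 45 min; longest is 45.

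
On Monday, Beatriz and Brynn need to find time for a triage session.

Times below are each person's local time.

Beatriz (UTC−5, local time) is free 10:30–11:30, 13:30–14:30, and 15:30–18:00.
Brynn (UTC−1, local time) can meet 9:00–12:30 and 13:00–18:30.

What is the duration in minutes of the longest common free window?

Beatriz → UTC: 15:30–16:30, 18:30–19:30, 20:30–23:00.
Brynn → UTC: 10:00–13:30, 14:00–19:30.
Beatriz ∩ Brynn: 15:30–16:30, 18:30–19:30.
Common window lengths: 60, 60 min; longest is 60.

60 minutes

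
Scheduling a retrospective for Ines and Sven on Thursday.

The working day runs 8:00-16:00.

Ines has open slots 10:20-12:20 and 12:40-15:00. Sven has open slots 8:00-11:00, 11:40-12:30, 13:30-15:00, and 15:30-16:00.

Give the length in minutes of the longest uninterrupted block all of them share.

Ines ∩ Sven: 10:20–11:00, 11:40–12:20, 13:30–15:00.
Common window lengths: 40, 40, 90 min; longest is 90.

90 minutes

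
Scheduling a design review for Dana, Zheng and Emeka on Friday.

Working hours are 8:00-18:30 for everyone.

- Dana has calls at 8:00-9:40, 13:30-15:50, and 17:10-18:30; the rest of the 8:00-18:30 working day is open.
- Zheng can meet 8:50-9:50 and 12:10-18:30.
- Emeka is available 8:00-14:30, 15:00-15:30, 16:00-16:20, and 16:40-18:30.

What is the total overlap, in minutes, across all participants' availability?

Dana free within 08:00–18:30: 09:40–13:30, 15:50–17:10.
Dana ∩ Zheng: 09:40–09:50, 12:10–13:30, 15:50–17:10.
Dana ∩ Zheng ∩ Emeka: 09:40–09:50, 12:10–13:30, 16:00–16:20, 16:40–17:10.
Total common minutes: 10 + 80 + 20 + 30 = 140.

140 minutes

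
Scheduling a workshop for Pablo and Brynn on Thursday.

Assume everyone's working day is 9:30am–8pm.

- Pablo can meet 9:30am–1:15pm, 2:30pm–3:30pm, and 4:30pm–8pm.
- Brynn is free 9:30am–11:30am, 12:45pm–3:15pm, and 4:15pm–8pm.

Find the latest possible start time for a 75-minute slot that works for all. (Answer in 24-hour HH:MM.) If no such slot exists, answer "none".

18:45

Pablo ∩ Brynn: 09:30–11:30, 12:45–13:15, 14:30–15:15, 16:30–20:00.
Windows ≥ 75 min: 09:30–11:30, 16:30–20:00.
Latest start in the last window 16:30–20:00 is 20:00 − 75 min = 18:45.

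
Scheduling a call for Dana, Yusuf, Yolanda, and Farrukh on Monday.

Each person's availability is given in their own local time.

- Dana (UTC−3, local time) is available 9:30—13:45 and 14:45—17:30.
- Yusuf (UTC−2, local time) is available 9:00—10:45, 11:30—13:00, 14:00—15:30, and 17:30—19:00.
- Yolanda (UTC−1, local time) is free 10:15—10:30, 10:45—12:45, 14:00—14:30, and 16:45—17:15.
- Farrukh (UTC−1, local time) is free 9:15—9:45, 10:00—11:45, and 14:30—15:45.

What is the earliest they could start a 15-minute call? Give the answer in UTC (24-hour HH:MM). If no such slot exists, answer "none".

12:30

Dana → UTC: 12:30–16:45, 17:45–20:30.
Yusuf → UTC: 11:00–12:45, 13:30–15:00, 16:00–17:30, 19:30–21:00.
Yolanda → UTC: 11:15–11:30, 11:45–13:45, 15:00–15:30, 17:45–18:15.
Farrukh → UTC: 10:15–10:45, 11:00–12:45, 15:30–16:45.
Dana ∩ Yusuf: 12:30–12:45, 13:30–15:00, 16:00–16:45, 19:30–20:30.
Dana ∩ Yusuf ∩ Yolanda: 12:30–12:45, 13:30–13:45.
Dana ∩ Yusuf ∩ Yolanda ∩ Farrukh: 12:30–12:45.
Windows ≥ 15 min: 12:30–12:45.
Earliest such window starts at 12:30.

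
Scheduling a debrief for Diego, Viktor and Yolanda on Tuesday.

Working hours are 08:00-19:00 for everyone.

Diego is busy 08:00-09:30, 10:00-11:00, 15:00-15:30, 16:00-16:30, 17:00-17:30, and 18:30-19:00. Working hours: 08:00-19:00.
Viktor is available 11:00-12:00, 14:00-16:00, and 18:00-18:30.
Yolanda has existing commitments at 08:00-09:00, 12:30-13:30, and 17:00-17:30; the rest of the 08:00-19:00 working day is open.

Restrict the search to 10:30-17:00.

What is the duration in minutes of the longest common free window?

Diego free within 08:00–19:00: 09:30–10:00, 11:00–15:00, 15:30–16:00, 16:30–17:00, 17:30–18:30.
Yolanda free within 08:00–19:00: 09:00–12:30, 13:30–17:00, 17:30–19:00.
Diego ∩ Viktor: 11:00–12:00, 14:00–15:00, 15:30–16:00, 18:00–18:30.
Diego ∩ Viktor ∩ Yolanda: 11:00–12:00, 14:00–15:00, 15:30–16:00, 18:00–18:30.
Restricted to 10:30–17:00: 11:00–12:00, 14:00–15:00, 15:30–16:00.
Common window lengths: 60, 60, 30 min; longest is 60.

60 minutes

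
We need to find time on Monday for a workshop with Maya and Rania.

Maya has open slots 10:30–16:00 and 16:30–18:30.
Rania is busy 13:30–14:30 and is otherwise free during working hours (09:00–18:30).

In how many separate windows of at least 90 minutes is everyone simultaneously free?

Rania free within 09:00–18:30: 09:00–13:30, 14:30–18:30.
Maya ∩ Rania: 10:30–13:30, 14:30–16:00, 16:30–18:30.
Windows ≥ 90 min: 10:30–13:30, 14:30–16:00, 16:30–18:30.
That's 3 windows.

3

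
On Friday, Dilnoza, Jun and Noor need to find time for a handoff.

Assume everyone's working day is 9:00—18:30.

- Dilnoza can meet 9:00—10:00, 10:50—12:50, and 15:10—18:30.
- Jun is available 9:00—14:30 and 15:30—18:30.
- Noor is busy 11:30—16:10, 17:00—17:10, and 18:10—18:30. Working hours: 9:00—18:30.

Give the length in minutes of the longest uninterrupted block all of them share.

60 minutes

Noor free within 09:00–18:30: 09:00–11:30, 16:10–17:00, 17:10–18:10.
Dilnoza ∩ Jun: 09:00–10:00, 10:50–12:50, 15:30–18:30.
Dilnoza ∩ Jun ∩ Noor: 09:00–10:00, 10:50–11:30, 16:10–17:00, 17:10–18:10.
Common window lengths: 60, 40, 50, 60 min; longest is 60.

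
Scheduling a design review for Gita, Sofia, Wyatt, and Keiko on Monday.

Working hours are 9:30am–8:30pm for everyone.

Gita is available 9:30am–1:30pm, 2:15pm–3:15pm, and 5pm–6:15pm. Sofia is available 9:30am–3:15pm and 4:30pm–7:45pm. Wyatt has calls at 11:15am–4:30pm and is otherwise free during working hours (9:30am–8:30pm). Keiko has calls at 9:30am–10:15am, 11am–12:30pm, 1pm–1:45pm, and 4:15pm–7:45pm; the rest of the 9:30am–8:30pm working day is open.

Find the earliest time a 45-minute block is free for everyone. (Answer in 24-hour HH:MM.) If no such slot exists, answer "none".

Wyatt free within 09:30–20:30: 09:30–11:15, 16:30–20:30.
Keiko free within 09:30–20:30: 10:15–11:00, 12:30–13:00, 13:45–16:15, 19:45–20:30.
Gita ∩ Sofia: 09:30–13:30, 14:15–15:15, 17:00–18:15.
Gita ∩ Sofia ∩ Wyatt: 09:30–11:15, 17:00–18:15.
Gita ∩ Sofia ∩ Wyatt ∩ Keiko: 10:15–11:00.
Windows ≥ 45 min: 10:15–11:00.
Earliest such window starts at 10:15.

10:15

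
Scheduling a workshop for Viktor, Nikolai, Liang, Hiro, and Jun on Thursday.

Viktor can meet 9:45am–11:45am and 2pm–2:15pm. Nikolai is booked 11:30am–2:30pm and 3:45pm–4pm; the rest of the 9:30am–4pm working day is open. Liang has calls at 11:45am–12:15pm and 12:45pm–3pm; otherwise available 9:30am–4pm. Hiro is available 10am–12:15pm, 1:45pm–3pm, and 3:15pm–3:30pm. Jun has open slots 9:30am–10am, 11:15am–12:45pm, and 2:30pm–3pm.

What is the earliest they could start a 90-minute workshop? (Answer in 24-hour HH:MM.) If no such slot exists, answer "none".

Nikolai free within 09:30–16:00: 09:30–11:30, 14:30–15:45.
Liang free within 09:30–16:00: 09:30–11:45, 12:15–12:45, 15:00–16:00.
Viktor ∩ Nikolai: 09:45–11:30.
Viktor ∩ Nikolai ∩ Liang: 09:45–11:30.
Viktor ∩ Nikolai ∩ Liang ∩ Hiro: 10:00–11:30.
Viktor ∩ Nikolai ∩ Liang ∩ Hiro ∩ Jun: 11:15–11:30.
Windows ≥ 90 min: (none).

none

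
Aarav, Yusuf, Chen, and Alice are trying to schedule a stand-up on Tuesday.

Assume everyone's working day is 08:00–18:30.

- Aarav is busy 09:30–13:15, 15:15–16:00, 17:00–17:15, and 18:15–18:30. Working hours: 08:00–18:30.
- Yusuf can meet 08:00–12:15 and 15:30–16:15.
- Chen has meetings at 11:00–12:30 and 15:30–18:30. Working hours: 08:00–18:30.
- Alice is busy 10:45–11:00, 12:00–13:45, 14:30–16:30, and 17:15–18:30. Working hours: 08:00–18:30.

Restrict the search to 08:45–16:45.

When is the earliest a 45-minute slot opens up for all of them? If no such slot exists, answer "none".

08:45

Aarav free within 08:00–18:30: 08:00–09:30, 13:15–15:15, 16:00–17:00, 17:15–18:15.
Chen free within 08:00–18:30: 08:00–11:00, 12:30–15:30.
Alice free within 08:00–18:30: 08:00–10:45, 11:00–12:00, 13:45–14:30, 16:30–17:15.
Aarav ∩ Yusuf: 08:00–09:30, 16:00–16:15.
Aarav ∩ Yusuf ∩ Chen: 08:00–09:30.
Aarav ∩ Yusuf ∩ Chen ∩ Alice: 08:00–09:30.
Restricted to 08:45–16:45: 08:45–09:30.
Windows ≥ 45 min: 08:45–09:30.
Earliest such window starts at 08:45.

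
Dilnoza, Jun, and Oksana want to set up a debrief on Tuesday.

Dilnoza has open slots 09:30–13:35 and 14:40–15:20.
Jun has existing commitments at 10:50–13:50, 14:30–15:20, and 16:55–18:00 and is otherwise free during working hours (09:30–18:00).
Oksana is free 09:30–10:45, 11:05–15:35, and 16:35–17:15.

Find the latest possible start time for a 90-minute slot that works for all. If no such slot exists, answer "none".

Jun free within 09:30–18:00: 09:30–10:50, 13:50–14:30, 15:20–16:55.
Dilnoza ∩ Jun: 09:30–10:50.
Dilnoza ∩ Jun ∩ Oksana: 09:30–10:45.
Windows ≥ 90 min: (none).

none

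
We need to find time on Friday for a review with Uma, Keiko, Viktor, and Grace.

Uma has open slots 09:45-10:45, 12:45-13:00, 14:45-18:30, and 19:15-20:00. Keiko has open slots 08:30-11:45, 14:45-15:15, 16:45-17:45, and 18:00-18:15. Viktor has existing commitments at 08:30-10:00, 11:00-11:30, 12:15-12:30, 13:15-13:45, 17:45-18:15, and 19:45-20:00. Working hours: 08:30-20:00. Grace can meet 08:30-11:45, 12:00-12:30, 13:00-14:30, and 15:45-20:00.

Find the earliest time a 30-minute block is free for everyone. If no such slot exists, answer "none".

10:00

Viktor free within 08:30–20:00: 10:00–11:00, 11:30–12:15, 12:30–13:15, 13:45–17:45, 18:15–19:45.
Uma ∩ Keiko: 09:45–10:45, 14:45–15:15, 16:45–17:45, 18:00–18:15.
Uma ∩ Keiko ∩ Viktor: 10:00–10:45, 14:45–15:15, 16:45–17:45.
Uma ∩ Keiko ∩ Viktor ∩ Grace: 10:00–10:45, 16:45–17:45.
Windows ≥ 30 min: 10:00–10:45, 16:45–17:45.
Earliest such window starts at 10:00.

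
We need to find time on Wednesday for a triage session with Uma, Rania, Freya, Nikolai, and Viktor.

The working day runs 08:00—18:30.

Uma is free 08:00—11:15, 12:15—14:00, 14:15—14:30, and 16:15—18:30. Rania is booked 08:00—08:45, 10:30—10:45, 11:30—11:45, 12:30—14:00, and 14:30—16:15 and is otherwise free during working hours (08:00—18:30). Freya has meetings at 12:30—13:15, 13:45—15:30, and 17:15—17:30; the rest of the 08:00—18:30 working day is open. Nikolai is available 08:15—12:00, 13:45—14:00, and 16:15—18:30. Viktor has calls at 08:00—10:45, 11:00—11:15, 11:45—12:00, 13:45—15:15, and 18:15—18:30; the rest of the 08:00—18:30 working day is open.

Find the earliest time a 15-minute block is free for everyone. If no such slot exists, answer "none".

Rania free within 08:00–18:30: 08:45–10:30, 10:45–11:30, 11:45–12:30, 14:00–14:30, 16:15–18:30.
Freya free within 08:00–18:30: 08:00–12:30, 13:15–13:45, 15:30–17:15, 17:30–18:30.
Viktor free within 08:00–18:30: 10:45–11:00, 11:15–11:45, 12:00–13:45, 15:15–18:15.
Uma ∩ Rania: 08:45–10:30, 10:45–11:15, 12:15–12:30, 14:15–14:30, 16:15–18:30.
Uma ∩ Rania ∩ Freya: 08:45–10:30, 10:45–11:15, 12:15–12:30, 16:15–17:15, 17:30–18:30.
Uma ∩ Rania ∩ Freya ∩ Nikolai: 08:45–10:30, 10:45–11:15, 16:15–17:15, 17:30–18:30.
Uma ∩ Rania ∩ Freya ∩ Nikolai ∩ Viktor: 10:45–11:00, 16:15–17:15, 17:30–18:15.
Windows ≥ 15 min: 10:45–11:00, 16:15–17:15, 17:30–18:15.
Earliest such window starts at 10:45.

10:45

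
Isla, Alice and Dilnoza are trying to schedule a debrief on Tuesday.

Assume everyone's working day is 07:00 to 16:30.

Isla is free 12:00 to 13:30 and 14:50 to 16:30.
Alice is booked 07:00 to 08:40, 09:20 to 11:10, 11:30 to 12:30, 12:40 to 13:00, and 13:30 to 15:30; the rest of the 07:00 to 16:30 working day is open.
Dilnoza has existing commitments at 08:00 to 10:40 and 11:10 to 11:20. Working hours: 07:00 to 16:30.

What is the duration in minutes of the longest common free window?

60 minutes

Alice free within 07:00–16:30: 08:40–09:20, 11:10–11:30, 12:30–12:40, 13:00–13:30, 15:30–16:30.
Dilnoza free within 07:00–16:30: 07:00–08:00, 10:40–11:10, 11:20–16:30.
Isla ∩ Alice: 12:30–12:40, 13:00–13:30, 15:30–16:30.
Isla ∩ Alice ∩ Dilnoza: 12:30–12:40, 13:00–13:30, 15:30–16:30.
Common window lengths: 10, 30, 60 min; longest is 60.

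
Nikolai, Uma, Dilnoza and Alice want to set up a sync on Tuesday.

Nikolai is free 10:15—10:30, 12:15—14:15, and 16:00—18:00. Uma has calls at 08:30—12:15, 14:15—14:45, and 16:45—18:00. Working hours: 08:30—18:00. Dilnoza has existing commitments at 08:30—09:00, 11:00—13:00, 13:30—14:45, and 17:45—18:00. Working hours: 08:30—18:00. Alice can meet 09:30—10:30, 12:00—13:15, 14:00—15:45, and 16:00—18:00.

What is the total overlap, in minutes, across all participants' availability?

Uma free within 08:30–18:00: 12:15–14:15, 14:45–16:45.
Dilnoza free within 08:30–18:00: 09:00–11:00, 13:00–13:30, 14:45–17:45.
Nikolai ∩ Uma: 12:15–14:15, 16:00–16:45.
Nikolai ∩ Uma ∩ Dilnoza: 13:00–13:30, 16:00–16:45.
Nikolai ∩ Uma ∩ Dilnoza ∩ Alice: 13:00–13:15, 16:00–16:45.
Total common minutes: 15 + 45 = 60.

60 minutes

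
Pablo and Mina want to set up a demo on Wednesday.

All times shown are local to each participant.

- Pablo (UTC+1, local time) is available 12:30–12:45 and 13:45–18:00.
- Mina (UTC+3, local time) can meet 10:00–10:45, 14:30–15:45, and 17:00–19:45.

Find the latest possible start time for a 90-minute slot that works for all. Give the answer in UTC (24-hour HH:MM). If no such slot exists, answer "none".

Pablo → UTC: 11:30–11:45, 12:45–17:00.
Mina → UTC: 07:00–07:45, 11:30–12:45, 14:00–16:45.
Pablo ∩ Mina: 11:30–11:45, 14:00–16:45.
Windows ≥ 90 min: 14:00–16:45.
Latest start in the last window 14:00–16:45 is 16:45 − 90 min = 15:15.

15:15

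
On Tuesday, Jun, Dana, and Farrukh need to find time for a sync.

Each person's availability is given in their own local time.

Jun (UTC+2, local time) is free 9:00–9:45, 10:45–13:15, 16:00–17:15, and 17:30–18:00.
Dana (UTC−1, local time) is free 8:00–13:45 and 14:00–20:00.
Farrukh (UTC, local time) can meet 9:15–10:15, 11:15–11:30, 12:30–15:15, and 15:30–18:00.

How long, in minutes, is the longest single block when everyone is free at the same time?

Jun → UTC: 07:00–07:45, 08:45–11:15, 14:00–15:15, 15:30–16:00.
Dana → UTC: 09:00–14:45, 15:00–21:00.
Farrukh → UTC: 09:15–10:15, 11:15–11:30, 12:30–15:15, 15:30–18:00.
Jun ∩ Dana: 09:00–11:15, 14:00–14:45, 15:00–15:15, 15:30–16:00.
Jun ∩ Dana ∩ Farrukh: 09:15–10:15, 14:00–14:45, 15:00–15:15, 15:30–16:00.
Common window lengths: 60, 45, 15, 30 min; longest is 60.

60 minutes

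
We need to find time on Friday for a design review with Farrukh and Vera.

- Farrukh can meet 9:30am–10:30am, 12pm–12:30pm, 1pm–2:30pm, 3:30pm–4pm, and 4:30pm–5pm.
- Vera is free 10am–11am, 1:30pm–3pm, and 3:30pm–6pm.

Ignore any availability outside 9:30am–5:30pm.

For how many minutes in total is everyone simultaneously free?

150 minutes

Farrukh ∩ Vera: 10:00–10:30, 13:30–14:30, 15:30–16:00, 16:30–17:00.
Restricted to 09:30–17:30: 10:00–10:30, 13:30–14:30, 15:30–16:00, 16:30–17:00.
Total common minutes: 30 + 60 + 30 + 30 = 150.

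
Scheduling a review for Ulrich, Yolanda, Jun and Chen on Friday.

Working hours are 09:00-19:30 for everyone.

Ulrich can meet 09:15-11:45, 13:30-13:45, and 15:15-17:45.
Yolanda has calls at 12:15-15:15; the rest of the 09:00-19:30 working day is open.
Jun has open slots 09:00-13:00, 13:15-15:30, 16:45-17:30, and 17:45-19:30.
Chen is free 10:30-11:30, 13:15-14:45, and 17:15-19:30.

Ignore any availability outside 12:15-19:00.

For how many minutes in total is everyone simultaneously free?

Yolanda free within 09:00–19:30: 09:00–12:15, 15:15–19:30.
Ulrich ∩ Yolanda: 09:15–11:45, 15:15–17:45.
Ulrich ∩ Yolanda ∩ Jun: 09:15–11:45, 15:15–15:30, 16:45–17:30.
Ulrich ∩ Yolanda ∩ Jun ∩ Chen: 10:30–11:30, 17:15–17:30.
Restricted to 12:15–19:00: 17:15–17:30.
Total common minutes: 15.

15 minutes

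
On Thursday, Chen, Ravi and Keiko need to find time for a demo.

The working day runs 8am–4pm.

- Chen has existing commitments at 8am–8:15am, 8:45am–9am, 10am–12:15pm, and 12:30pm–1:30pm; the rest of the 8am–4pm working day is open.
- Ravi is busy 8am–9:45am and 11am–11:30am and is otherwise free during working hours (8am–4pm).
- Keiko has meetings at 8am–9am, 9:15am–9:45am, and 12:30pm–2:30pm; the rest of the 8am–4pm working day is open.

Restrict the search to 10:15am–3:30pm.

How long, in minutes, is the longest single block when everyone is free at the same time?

Chen free within 08:00–16:00: 08:15–08:45, 09:00–10:00, 12:15–12:30, 13:30–16:00.
Ravi free within 08:00–16:00: 09:45–11:00, 11:30–16:00.
Keiko free within 08:00–16:00: 09:00–09:15, 09:45–12:30, 14:30–16:00.
Chen ∩ Ravi: 09:45–10:00, 12:15–12:30, 13:30–16:00.
Chen ∩ Ravi ∩ Keiko: 09:45–10:00, 12:15–12:30, 14:30–16:00.
Restricted to 10:15–15:30: 12:15–12:30, 14:30–15:30.
Common window lengths: 15, 60 min; longest is 60.

60 minutes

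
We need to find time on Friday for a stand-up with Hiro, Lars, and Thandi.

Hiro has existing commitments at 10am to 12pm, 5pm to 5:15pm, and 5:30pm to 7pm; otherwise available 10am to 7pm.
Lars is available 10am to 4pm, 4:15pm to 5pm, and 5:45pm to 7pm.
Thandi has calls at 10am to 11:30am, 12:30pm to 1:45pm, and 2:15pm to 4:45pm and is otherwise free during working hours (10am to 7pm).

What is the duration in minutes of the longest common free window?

Hiro free within 10:00–19:00: 12:00–17:00, 17:15–17:30.
Thandi free within 10:00–19:00: 11:30–12:30, 13:45–14:15, 16:45–19:00.
Hiro ∩ Lars: 12:00–16:00, 16:15–17:00.
Hiro ∩ Lars ∩ Thandi: 12:00–12:30, 13:45–14:15, 16:45–17:00.
Common window lengths: 30, 30, 15 min; longest is 30.

30 minutes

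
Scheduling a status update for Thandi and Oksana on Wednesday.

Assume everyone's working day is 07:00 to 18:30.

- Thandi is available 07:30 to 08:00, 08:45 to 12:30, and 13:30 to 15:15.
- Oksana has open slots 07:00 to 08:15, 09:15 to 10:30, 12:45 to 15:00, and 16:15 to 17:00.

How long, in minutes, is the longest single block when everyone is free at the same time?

90 minutes

Thandi ∩ Oksana: 07:30–08:00, 09:15–10:30, 13:30–15:00.
Common window lengths: 30, 75, 90 min; longest is 90.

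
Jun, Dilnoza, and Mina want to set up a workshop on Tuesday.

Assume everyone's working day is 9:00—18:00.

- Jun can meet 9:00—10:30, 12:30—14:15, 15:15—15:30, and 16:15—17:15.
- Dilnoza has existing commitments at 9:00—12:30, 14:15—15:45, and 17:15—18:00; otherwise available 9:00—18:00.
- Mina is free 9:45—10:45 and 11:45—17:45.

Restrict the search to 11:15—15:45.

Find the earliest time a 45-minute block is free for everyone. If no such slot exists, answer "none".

Dilnoza free within 09:00–18:00: 12:30–14:15, 15:45–17:15.
Jun ∩ Dilnoza: 12:30–14:15, 16:15–17:15.
Jun ∩ Dilnoza ∩ Mina: 12:30–14:15, 16:15–17:15.
Restricted to 11:15–15:45: 12:30–14:15.
Windows ≥ 45 min: 12:30–14:15.
Earliest such window starts at 12:30.

12:30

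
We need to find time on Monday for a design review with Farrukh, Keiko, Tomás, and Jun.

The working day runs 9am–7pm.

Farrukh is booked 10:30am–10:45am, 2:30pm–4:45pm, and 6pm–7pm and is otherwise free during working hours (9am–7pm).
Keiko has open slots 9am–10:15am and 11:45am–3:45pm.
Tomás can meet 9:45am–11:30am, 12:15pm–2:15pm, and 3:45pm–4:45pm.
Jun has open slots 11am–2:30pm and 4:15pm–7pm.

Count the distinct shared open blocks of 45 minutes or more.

1

Farrukh free within 09:00–19:00: 09:00–10:30, 10:45–14:30, 16:45–18:00.
Farrukh ∩ Keiko: 09:00–10:15, 11:45–14:30.
Farrukh ∩ Keiko ∩ Tomás: 09:45–10:15, 12:15–14:15.
Farrukh ∩ Keiko ∩ Tomás ∩ Jun: 12:15–14:15.
Windows ≥ 45 min: 12:15–14:15.
That's 1 window.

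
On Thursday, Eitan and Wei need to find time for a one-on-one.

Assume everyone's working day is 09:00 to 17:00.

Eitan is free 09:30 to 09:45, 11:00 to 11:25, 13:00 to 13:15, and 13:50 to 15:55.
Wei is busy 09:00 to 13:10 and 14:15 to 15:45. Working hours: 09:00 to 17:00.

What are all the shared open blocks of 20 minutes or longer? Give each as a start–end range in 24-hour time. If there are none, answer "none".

13:50–14:15

Wei free within 09:00–17:00: 13:10–14:15, 15:45–17:00.
Eitan ∩ Wei: 13:10–13:15, 13:50–14:15, 15:45–15:55.
Windows ≥ 20 min: 13:50–14:15.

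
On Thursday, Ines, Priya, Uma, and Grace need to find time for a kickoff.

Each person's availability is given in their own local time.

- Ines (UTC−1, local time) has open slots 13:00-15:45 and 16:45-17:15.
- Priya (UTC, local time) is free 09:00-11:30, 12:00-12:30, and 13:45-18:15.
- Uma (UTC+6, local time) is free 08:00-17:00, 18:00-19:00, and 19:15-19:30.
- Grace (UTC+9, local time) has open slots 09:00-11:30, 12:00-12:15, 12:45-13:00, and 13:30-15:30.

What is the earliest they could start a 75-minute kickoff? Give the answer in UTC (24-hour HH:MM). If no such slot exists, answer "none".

Ines → UTC: 14:00–16:45, 17:45–18:15.
Priya → UTC: 09:00–11:30, 12:00–12:30, 13:45–18:15.
Uma → UTC: 02:00–11:00, 12:00–13:00, 13:15–13:30.
Grace → UTC: 00:00–02:30, 03:00–03:15, 03:45–04:00, 04:30–06:30.
Ines ∩ Priya: 14:00–16:45, 17:45–18:15.
Ines ∩ Priya ∩ Uma: (none).
Ines ∩ Priya ∩ Uma ∩ Grace: (none).
Windows ≥ 75 min: (none).

none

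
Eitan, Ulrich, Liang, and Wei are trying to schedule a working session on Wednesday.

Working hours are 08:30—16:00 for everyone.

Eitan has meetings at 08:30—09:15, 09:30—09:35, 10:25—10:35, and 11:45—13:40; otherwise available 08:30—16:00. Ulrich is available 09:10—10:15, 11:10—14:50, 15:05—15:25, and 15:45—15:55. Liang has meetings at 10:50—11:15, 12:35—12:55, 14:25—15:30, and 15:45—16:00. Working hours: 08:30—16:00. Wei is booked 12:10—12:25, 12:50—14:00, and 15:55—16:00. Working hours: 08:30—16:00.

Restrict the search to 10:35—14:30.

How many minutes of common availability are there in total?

55 minutes

Eitan free within 08:30–16:00: 09:15–09:30, 09:35–10:25, 10:35–11:45, 13:40–16:00.
Liang free within 08:30–16:00: 08:30–10:50, 11:15–12:35, 12:55–14:25, 15:30–15:45.
Wei free within 08:30–16:00: 08:30–12:10, 12:25–12:50, 14:00–15:55.
Eitan ∩ Ulrich: 09:15–09:30, 09:35–10:15, 11:10–11:45, 13:40–14:50, 15:05–15:25, 15:45–15:55.
Eitan ∩ Ulrich ∩ Liang: 09:15–09:30, 09:35–10:15, 11:15–11:45, 13:40–14:25.
Eitan ∩ Ulrich ∩ Liang ∩ Wei: 09:15–09:30, 09:35–10:15, 11:15–11:45, 14:00–14:25.
Restricted to 10:35–14:30: 11:15–11:45, 14:00–14:25.
Total common minutes: 30 + 25 = 55.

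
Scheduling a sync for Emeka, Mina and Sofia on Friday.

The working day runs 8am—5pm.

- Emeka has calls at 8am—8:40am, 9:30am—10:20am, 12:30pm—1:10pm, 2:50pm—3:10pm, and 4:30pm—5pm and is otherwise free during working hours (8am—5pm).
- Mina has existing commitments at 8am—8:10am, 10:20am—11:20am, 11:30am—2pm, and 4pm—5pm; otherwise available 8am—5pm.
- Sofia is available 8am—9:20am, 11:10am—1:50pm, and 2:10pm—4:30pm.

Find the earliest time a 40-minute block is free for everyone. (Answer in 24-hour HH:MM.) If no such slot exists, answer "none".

Emeka free within 08:00–17:00: 08:40–09:30, 10:20–12:30, 13:10–14:50, 15:10–16:30.
Mina free within 08:00–17:00: 08:10–10:20, 11:20–11:30, 14:00–16:00.
Emeka ∩ Mina: 08:40–09:30, 11:20–11:30, 14:00–14:50, 15:10–16:00.
Emeka ∩ Mina ∩ Sofia: 08:40–09:20, 11:20–11:30, 14:10–14:50, 15:10–16:00.
Windows ≥ 40 min: 08:40–09:20, 14:10–14:50, 15:10–16:00.
Earliest such window starts at 08:40.

08:40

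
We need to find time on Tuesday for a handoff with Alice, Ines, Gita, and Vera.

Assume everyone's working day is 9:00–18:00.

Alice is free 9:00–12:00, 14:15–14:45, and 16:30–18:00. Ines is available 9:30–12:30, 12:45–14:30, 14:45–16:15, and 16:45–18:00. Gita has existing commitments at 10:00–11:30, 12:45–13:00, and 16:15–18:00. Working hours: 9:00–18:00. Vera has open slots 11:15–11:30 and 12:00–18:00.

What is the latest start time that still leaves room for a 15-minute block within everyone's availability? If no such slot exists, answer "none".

14:15

Gita free within 09:00–18:00: 09:00–10:00, 11:30–12:45, 13:00–16:15.
Alice ∩ Ines: 09:30–12:00, 14:15–14:30, 16:45–18:00.
Alice ∩ Ines ∩ Gita: 09:30–10:00, 11:30–12:00, 14:15–14:30.
Alice ∩ Ines ∩ Gita ∩ Vera: 14:15–14:30.
Windows ≥ 15 min: 14:15–14:30.
Latest start in the last window 14:15–14:30 is 14:30 − 15 min = 14:15.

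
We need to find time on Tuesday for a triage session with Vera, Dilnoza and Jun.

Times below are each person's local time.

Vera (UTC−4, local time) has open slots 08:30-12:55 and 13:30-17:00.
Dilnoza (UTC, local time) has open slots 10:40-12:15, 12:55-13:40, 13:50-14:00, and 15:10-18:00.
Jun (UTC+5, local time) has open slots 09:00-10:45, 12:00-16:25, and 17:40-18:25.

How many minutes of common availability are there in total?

Vera → UTC: 12:30–16:55, 17:30–21:00.
Dilnoza → UTC: 10:40–12:15, 12:55–13:40, 13:50–14:00, 15:10–18:00.
Jun → UTC: 04:00–05:45, 07:00–11:25, 12:40–13:25.
Vera ∩ Dilnoza: 12:55–13:40, 13:50–14:00, 15:10–16:55, 17:30–18:00.
Vera ∩ Dilnoza ∩ Jun: 12:55–13:25.
Total common minutes: 30.

30 minutes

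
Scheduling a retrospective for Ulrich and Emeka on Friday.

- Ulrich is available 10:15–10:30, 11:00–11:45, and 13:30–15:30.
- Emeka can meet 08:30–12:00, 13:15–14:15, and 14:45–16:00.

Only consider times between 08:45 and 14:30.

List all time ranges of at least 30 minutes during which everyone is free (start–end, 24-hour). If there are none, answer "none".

11:00–11:45, 13:30–14:15

Ulrich ∩ Emeka: 10:15–10:30, 11:00–11:45, 13:30–14:15, 14:45–15:30.
Restricted to 08:45–14:30: 10:15–10:30, 11:00–11:45, 13:30–14:15.
Windows ≥ 30 min: 11:00–11:45, 13:30–14:15.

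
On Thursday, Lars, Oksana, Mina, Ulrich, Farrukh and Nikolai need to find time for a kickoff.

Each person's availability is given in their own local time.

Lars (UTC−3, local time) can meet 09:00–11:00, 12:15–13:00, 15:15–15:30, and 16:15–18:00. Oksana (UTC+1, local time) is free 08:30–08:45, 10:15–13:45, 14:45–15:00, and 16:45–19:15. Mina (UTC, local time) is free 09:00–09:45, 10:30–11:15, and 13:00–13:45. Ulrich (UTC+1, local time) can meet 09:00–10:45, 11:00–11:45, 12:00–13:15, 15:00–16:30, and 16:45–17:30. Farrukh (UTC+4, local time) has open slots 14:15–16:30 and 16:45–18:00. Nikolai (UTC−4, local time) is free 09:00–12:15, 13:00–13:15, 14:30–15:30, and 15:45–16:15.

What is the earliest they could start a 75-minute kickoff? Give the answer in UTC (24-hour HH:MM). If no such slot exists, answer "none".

none

Lars → UTC: 12:00–14:00, 15:15–16:00, 18:15–18:30, 19:15–21:00.
Oksana → UTC: 07:30–07:45, 09:15–12:45, 13:45–14:00, 15:45–18:15.
Mina → UTC: 09:00–09:45, 10:30–11:15, 13:00–13:45.
Ulrich → UTC: 08:00–09:45, 10:00–10:45, 11:00–12:15, 14:00–15:30, 15:45–16:30.
Farrukh → UTC: 10:15–12:30, 12:45–14:00.
Nikolai → UTC: 13:00–16:15, 17:00–17:15, 18:30–19:30, 19:45–20:15.
Lars ∩ Oksana: 12:00–12:45, 13:45–14:00, 15:45–16:00.
Lars ∩ Oksana ∩ Mina: (none).
Lars ∩ Oksana ∩ Mina ∩ Ulrich: (none).
Lars ∩ Oksana ∩ Mina ∩ Ulrich ∩ Farrukh: (none).
Lars ∩ Oksana ∩ Mina ∩ Ulrich ∩ Farrukh ∩ Nikolai: (none).
Windows ≥ 75 min: (none).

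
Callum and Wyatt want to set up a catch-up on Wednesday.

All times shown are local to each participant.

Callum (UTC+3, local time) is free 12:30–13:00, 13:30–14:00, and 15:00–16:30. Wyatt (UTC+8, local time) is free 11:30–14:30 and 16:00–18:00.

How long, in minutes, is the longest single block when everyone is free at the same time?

Callum → UTC: 09:30–10:00, 10:30–11:00, 12:00–13:30.
Wyatt → UTC: 03:30–06:30, 08:00–10:00.
Callum ∩ Wyatt: 09:30–10:00.
Single common window of 30 minutes.

30 minutes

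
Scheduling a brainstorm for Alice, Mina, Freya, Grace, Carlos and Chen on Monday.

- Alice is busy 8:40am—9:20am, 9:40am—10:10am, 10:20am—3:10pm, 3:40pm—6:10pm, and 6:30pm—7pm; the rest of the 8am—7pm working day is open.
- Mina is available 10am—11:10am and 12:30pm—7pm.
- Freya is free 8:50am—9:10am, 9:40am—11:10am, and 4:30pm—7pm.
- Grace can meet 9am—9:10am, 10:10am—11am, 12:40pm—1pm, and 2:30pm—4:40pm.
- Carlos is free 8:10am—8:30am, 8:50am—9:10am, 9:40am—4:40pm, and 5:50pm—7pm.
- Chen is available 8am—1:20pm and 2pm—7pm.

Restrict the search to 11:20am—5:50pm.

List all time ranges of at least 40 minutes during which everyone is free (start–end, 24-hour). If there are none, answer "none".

none

Alice free within 08:00–19:00: 08:00–08:40, 09:20–09:40, 10:10–10:20, 15:10–15:40, 18:10–18:30.
Alice ∩ Mina: 10:10–10:20, 15:10–15:40, 18:10–18:30.
Alice ∩ Mina ∩ Freya: 10:10–10:20, 18:10–18:30.
Alice ∩ Mina ∩ Freya ∩ Grace: 10:10–10:20.
Alice ∩ Mina ∩ Freya ∩ Grace ∩ Carlos: 10:10–10:20.
Alice ∩ Mina ∩ Freya ∩ Grace ∩ Carlos ∩ Chen: 10:10–10:20.
Restricted to 11:20–17:50: (none).
Windows ≥ 40 min: (none).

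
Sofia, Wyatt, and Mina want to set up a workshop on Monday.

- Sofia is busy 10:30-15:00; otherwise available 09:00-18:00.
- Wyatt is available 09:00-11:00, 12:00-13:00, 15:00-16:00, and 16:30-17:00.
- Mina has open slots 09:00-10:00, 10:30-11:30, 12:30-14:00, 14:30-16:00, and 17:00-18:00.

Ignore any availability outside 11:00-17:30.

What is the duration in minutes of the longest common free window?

60 minutes

Sofia free within 09:00–18:00: 09:00–10:30, 15:00–18:00.
Sofia ∩ Wyatt: 09:00–10:30, 15:00–16:00, 16:30–17:00.
Sofia ∩ Wyatt ∩ Mina: 09:00–10:00, 15:00–16:00.
Restricted to 11:00–17:30: 15:00–16:00.
Single common window of 60 minutes.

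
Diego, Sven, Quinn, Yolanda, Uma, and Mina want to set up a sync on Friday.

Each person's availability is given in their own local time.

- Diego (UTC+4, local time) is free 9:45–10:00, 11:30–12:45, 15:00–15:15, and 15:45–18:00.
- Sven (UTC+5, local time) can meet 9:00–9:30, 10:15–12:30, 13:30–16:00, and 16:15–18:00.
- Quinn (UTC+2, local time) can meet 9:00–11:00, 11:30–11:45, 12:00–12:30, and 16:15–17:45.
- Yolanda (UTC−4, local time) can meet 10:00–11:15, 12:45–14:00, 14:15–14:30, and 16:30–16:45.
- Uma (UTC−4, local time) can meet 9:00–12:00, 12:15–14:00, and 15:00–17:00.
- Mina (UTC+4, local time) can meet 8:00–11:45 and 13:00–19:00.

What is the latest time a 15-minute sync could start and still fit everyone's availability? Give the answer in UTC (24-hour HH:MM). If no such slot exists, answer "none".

Diego → UTC: 05:45–06:00, 07:30–08:45, 11:00–11:15, 11:45–14:00.
Sven → UTC: 04:00–04:30, 05:15–07:30, 08:30–11:00, 11:15–13:00.
Quinn → UTC: 07:00–09:00, 09:30–09:45, 10:00–10:30, 14:15–15:45.
Yolanda → UTC: 14:00–15:15, 16:45–18:00, 18:15–18:30, 20:30–20:45.
Uma → UTC: 13:00–16:00, 16:15–18:00, 19:00–21:00.
Mina → UTC: 04:00–07:45, 09:00–15:00.
Diego ∩ Sven: 05:45–06:00, 08:30–08:45, 11:45–13:00.
Diego ∩ Sven ∩ Quinn: 08:30–08:45.
Diego ∩ Sven ∩ Quinn ∩ Yolanda: (none).
Diego ∩ Sven ∩ Quinn ∩ Yolanda ∩ Uma: (none).
Diego ∩ Sven ∩ Quinn ∩ Yolanda ∩ Uma ∩ Mina: (none).
Windows ≥ 15 min: (none).

none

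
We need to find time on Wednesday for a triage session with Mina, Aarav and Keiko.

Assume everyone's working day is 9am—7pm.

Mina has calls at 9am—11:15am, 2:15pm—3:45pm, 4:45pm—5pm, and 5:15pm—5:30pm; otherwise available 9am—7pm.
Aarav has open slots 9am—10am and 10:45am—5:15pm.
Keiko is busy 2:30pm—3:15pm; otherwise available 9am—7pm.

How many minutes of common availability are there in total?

Mina free within 09:00–19:00: 11:15–14:15, 15:45–16:45, 17:00–17:15, 17:30–19:00.
Keiko free within 09:00–19:00: 09:00–14:30, 15:15–19:00.
Mina ∩ Aarav: 11:15–14:15, 15:45–16:45, 17:00–17:15.
Mina ∩ Aarav ∩ Keiko: 11:15–14:15, 15:45–16:45, 17:00–17:15.
Total common minutes: 180 + 60 + 15 = 255.

255 minutes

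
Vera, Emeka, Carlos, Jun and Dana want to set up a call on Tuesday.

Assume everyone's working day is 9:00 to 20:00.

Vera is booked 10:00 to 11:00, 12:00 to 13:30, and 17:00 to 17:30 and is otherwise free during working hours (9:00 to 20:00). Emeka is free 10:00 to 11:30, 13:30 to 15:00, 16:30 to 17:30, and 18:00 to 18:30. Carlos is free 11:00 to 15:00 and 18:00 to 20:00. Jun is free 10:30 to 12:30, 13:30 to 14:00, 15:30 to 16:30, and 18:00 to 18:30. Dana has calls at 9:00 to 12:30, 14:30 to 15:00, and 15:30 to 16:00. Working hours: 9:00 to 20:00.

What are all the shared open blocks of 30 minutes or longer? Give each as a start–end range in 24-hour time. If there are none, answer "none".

13:30–14:00, 18:00–18:30

Vera free within 09:00–20:00: 09:00–10:00, 11:00–12:00, 13:30–17:00, 17:30–20:00.
Dana free within 09:00–20:00: 12:30–14:30, 15:00–15:30, 16:00–20:00.
Vera ∩ Emeka: 11:00–11:30, 13:30–15:00, 16:30–17:00, 18:00–18:30.
Vera ∩ Emeka ∩ Carlos: 11:00–11:30, 13:30–15:00, 18:00–18:30.
Vera ∩ Emeka ∩ Carlos ∩ Jun: 11:00–11:30, 13:30–14:00, 18:00–18:30.
Vera ∩ Emeka ∩ Carlos ∩ Jun ∩ Dana: 13:30–14:00, 18:00–18:30.
Windows ≥ 30 min: 13:30–14:00, 18:00–18:30.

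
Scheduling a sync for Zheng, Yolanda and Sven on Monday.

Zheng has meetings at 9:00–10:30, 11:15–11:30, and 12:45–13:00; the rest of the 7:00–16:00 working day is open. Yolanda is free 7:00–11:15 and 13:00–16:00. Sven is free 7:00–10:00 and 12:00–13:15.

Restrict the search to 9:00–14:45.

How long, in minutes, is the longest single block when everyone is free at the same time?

15 minutes

Zheng free within 07:00–16:00: 07:00–09:00, 10:30–11:15, 11:30–12:45, 13:00–16:00.
Zheng ∩ Yolanda: 07:00–09:00, 10:30–11:15, 13:00–16:00.
Zheng ∩ Yolanda ∩ Sven: 07:00–09:00, 13:00–13:15.
Restricted to 09:00–14:45: 13:00–13:15.
Single common window of 15 minutes.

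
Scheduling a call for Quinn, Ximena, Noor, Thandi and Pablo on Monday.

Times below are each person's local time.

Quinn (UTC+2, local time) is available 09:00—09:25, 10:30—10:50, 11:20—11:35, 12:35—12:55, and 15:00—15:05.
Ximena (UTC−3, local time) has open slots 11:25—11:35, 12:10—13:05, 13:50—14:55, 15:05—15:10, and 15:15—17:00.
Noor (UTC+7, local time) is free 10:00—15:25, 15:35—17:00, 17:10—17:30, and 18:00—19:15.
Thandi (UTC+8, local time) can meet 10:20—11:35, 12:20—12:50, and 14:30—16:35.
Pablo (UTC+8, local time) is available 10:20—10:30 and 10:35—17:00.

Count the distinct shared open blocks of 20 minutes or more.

Quinn → UTC: 07:00–07:25, 08:30–08:50, 09:20–09:35, 10:35–10:55, 13:00–13:05.
Ximena → UTC: 14:25–14:35, 15:10–16:05, 16:50–17:55, 18:05–18:10, 18:15–20:00.
Noor → UTC: 03:00–08:25, 08:35–10:00, 10:10–10:30, 11:00–12:15.
Thandi → UTC: 02:20–03:35, 04:20–04:50, 06:30–08:35.
Pablo → UTC: 02:20–02:30, 02:35–09:00.
Quinn ∩ Ximena: (none).
Quinn ∩ Ximena ∩ Noor: (none).
Quinn ∩ Ximena ∩ Noor ∩ Thandi: (none).
Quinn ∩ Ximena ∩ Noor ∩ Thandi ∩ Pablo: (none).
Windows ≥ 20 min: (none).
That's 0 windows.

0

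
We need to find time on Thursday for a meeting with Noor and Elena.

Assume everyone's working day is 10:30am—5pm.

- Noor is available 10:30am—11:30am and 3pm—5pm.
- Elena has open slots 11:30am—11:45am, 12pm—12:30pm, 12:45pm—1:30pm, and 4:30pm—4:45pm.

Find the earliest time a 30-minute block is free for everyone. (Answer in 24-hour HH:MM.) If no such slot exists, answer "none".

Noor ∩ Elena: 16:30–16:45.
Windows ≥ 30 min: (none).

none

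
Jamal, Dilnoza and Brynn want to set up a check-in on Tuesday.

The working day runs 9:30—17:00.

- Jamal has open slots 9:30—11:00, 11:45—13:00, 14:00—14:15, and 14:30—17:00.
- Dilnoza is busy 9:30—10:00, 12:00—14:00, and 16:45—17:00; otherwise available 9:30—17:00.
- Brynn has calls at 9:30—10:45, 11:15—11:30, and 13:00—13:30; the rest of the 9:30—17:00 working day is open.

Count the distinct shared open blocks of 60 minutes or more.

1

Dilnoza free within 09:30–17:00: 10:00–12:00, 14:00–16:45.
Brynn free within 09:30–17:00: 10:45–11:15, 11:30–13:00, 13:30–17:00.
Jamal ∩ Dilnoza: 10:00–11:00, 11:45–12:00, 14:00–14:15, 14:30–16:45.
Jamal ∩ Dilnoza ∩ Brynn: 10:45–11:00, 11:45–12:00, 14:00–14:15, 14:30–16:45.
Windows ≥ 60 min: 14:30–16:45.
That's 1 window.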